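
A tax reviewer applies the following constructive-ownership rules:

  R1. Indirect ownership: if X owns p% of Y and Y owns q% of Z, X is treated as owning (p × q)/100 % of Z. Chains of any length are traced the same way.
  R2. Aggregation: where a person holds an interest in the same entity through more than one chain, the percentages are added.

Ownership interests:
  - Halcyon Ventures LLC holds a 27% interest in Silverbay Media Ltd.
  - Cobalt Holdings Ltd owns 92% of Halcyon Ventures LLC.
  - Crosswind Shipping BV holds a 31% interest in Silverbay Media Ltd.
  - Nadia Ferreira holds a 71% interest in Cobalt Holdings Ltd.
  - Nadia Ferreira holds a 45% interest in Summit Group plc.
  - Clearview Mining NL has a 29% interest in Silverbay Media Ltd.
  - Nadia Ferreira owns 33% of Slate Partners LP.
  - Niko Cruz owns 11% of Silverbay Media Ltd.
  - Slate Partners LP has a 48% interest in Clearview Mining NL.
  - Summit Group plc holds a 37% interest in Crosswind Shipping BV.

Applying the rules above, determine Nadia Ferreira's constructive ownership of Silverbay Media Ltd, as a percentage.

Chain via Slate Partners LP → Clearview Mining NL (R1): 33% × 48% × 29% = 4.5936% of Silverbay Media Ltd.
Chain via Cobalt Holdings Ltd → Halcyon Ventures LLC (R1): 71% × 92% × 27% = 17.6364% of Silverbay Media Ltd.
Chain via Summit Group plc → Crosswind Shipping BV (R1): 45% × 37% × 31% = 5.1615% of Silverbay Media Ltd.
Aggregating (R2): 4.5936% + 17.6364% + 5.1615% = 27.3915%.

27.3915%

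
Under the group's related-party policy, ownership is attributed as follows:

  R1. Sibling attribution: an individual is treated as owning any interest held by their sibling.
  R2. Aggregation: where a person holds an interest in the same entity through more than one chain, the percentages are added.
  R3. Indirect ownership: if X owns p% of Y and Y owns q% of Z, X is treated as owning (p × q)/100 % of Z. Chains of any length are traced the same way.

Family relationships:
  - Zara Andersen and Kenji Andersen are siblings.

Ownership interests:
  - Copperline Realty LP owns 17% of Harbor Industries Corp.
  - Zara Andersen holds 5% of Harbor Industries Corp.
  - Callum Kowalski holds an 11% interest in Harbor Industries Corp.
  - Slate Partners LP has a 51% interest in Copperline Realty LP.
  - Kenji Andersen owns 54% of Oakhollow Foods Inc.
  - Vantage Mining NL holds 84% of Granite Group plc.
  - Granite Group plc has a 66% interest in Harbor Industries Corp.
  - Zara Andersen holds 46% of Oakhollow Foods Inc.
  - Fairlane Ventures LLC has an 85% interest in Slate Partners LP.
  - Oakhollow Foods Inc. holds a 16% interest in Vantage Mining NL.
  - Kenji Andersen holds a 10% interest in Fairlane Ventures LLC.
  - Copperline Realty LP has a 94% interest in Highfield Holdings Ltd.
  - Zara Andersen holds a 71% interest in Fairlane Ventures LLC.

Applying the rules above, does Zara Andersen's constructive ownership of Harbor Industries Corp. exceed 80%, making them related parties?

By sibling attribution (R1), Zara Andersen is treated as also owning Kenji Andersen's interest in Fairlane Ventures LLC, giving 71% + 10% = 81%.
By sibling attribution (R1), Zara Andersen is treated as also owning Kenji Andersen's interest in Oakhollow Foods Inc, giving 46% + 54% = 100%.
Chain via Fairlane Ventures LLC → Slate Partners LP → Copperline Realty LP (R3): 81% × 85% × 51% × 17% = 5.969295% of Harbor Industries Corp.
Chain via Oakhollow Foods Inc. → Vantage Mining NL → Granite Group plc (R3): 100% × 16% × 84% × 66% = 8.8704% of Harbor Industries Corp.
Direct interest in Harbor Industries Corp: 5%.
Aggregating (R2): 5.969295% + 8.8704% + 5% = 19.839695%.
19.839695% does not exceed the 80% threshold, so Zara is not a related party to Harbor Industries Corp.

No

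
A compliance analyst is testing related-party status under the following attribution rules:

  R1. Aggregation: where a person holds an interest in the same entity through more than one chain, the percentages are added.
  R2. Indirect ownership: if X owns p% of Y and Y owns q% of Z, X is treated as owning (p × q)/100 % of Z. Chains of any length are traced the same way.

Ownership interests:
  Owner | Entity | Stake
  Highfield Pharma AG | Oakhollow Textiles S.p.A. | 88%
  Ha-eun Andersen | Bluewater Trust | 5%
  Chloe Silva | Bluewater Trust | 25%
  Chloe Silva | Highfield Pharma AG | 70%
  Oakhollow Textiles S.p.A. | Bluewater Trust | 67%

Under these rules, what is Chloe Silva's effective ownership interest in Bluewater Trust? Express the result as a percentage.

Chain via Highfield Pharma AG → Oakhollow Textiles S.p.A. (R2): 70% × 88% × 67% = 41.272% of Bluewater Trust.
Direct interest in Bluewater Trust: 25%.
Aggregating (R1): 41.272% + 25% = 66.272%.

66.272%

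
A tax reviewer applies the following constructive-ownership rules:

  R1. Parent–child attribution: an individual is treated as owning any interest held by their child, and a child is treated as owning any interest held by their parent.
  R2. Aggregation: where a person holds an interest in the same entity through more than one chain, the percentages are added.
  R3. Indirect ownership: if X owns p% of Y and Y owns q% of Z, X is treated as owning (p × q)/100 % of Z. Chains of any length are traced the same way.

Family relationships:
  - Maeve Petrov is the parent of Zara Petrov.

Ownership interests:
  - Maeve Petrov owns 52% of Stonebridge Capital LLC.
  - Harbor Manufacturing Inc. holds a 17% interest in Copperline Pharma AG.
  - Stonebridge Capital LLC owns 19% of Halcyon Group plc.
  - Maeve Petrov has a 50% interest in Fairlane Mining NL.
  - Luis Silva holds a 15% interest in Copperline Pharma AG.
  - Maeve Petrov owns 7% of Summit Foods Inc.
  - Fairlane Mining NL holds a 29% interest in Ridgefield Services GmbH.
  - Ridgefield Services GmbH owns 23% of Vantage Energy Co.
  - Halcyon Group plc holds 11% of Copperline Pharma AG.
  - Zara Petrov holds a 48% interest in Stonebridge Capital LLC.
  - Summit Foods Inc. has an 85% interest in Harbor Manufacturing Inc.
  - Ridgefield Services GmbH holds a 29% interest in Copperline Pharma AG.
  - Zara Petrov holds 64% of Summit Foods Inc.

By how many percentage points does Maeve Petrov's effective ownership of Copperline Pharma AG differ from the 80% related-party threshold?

63.4455

By parent–child attribution (R1), Maeve Petrov is treated as also owning Zara Petrov's interest in Stonebridge Capital LLC, giving 52% + 48% = 100%.
By parent–child attribution (R1), Maeve Petrov is treated as also owning Zara Petrov's interest in Summit Foods Inc, giving 7% + 64% = 71%.
Chain via Stonebridge Capital LLC → Halcyon Group plc (R3): 100% × 19% × 11% = 2.09% of Copperline Pharma AG.
Chain via Summit Foods Inc. → Harbor Manufacturing Inc. (R3): 71% × 85% × 17% = 10.2595% of Copperline Pharma AG.
Chain via Fairlane Mining NL → Ridgefield Services GmbH (R3): 50% × 29% × 29% = 4.205% of Copperline Pharma AG.
Aggregating (R2): 2.09% + 10.2595% + 4.205% = 16.5545%.
16.5545% falls short of the 80% threshold by 63.4455 percentage points.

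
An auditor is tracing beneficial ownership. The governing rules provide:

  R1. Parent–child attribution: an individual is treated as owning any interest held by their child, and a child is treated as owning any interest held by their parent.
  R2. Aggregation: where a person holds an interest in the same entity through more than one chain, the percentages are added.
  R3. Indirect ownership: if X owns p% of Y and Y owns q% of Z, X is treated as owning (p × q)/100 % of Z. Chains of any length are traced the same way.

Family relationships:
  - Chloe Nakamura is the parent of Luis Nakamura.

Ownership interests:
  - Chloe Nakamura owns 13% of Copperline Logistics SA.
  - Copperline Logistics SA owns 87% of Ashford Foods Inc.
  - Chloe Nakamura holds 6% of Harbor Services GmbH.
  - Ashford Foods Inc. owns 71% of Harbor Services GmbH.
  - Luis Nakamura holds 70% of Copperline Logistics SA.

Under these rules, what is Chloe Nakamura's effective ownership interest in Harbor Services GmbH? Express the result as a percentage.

By parent–child attribution (R1), Chloe Nakamura is treated as also owning Luis Nakamura's interest in Copperline Logistics SA, giving 13% + 70% = 83%.
Chain via Copperline Logistics SA → Ashford Foods Inc. (R3): 83% × 87% × 71% = 51.2691% of Harbor Services GmbH.
Direct interest in Harbor Services GmbH: 6%.
Aggregating (R2): 51.2691% + 6% = 57.2691%.

57.2691%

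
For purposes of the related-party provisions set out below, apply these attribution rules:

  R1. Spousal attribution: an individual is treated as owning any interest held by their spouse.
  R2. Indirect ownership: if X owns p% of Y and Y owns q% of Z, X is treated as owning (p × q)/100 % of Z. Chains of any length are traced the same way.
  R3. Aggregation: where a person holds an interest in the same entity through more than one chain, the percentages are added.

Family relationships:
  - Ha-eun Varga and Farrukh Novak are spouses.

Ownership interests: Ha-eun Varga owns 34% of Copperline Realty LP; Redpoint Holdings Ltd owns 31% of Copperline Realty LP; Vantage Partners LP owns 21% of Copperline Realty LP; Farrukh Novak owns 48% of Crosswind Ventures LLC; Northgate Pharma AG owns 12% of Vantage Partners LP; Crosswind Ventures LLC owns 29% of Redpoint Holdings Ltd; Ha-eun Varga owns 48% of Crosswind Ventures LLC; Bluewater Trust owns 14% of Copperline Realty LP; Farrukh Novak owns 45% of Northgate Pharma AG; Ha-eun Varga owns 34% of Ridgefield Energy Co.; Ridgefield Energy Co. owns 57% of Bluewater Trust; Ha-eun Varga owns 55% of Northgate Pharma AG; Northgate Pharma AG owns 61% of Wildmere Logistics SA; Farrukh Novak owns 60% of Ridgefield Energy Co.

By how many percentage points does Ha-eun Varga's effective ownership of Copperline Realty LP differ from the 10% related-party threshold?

By spousal attribution (R1), Ha-eun Varga is treated as also owning Farrukh Novak's interest in Ridgefield Energy Co, giving 34% + 60% = 94%.
By spousal attribution (R1), Ha-eun Varga is treated as also owning Farrukh Novak's interest in Crosswind Ventures LLC, giving 48% + 48% = 96%.
By spousal attribution (R1), Ha-eun Varga is treated as also owning Farrukh Novak's interest in Northgate Pharma AG, giving 55% + 45% = 100%.
Chain via Ridgefield Energy Co. → Bluewater Trust (R2): 94% × 57% × 14% = 7.5012% of Copperline Realty LP.
Chain via Crosswind Ventures LLC → Redpoint Holdings Ltd (R2): 96% × 29% × 31% = 8.6304% of Copperline Realty LP.
Chain via Northgate Pharma AG → Vantage Partners LP (R2): 100% × 12% × 21% = 2.52% of Copperline Realty LP.
Direct interest in Copperline Realty LP: 34%.
Aggregating (R3): 7.5012% + 8.6304% + 2.52% + 34% = 52.6516%.
52.6516% exceeds the 10% threshold by 42.6516 percentage points.

42.6516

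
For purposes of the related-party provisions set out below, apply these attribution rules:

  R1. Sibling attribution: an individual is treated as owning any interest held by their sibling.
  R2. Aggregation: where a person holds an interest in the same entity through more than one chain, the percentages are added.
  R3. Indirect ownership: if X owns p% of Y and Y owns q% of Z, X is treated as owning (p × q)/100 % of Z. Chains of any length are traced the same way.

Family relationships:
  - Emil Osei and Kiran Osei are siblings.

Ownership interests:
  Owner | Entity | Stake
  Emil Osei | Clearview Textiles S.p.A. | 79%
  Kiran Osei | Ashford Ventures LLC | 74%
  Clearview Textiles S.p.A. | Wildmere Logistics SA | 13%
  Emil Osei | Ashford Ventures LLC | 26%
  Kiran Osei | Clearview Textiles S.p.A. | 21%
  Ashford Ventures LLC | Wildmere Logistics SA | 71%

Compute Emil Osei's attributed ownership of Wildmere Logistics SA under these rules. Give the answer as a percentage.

By sibling attribution (R1), Emil Osei is treated as also owning Kiran Osei's interest in Clearview Textiles S.p.A, giving 79% + 21% = 100%.
By sibling attribution (R1), Emil Osei is treated as also owning Kiran Osei's interest in Ashford Ventures LLC, giving 26% + 74% = 100%.
Chain via Clearview Textiles S.p.A. (R3): 100% × 13% = 13% of Wildmere Logistics SA.
Chain via Ashford Ventures LLC (R3): 100% × 71% = 71% of Wildmere Logistics SA.
Aggregating (R2): 13% + 71% = 84%.

84%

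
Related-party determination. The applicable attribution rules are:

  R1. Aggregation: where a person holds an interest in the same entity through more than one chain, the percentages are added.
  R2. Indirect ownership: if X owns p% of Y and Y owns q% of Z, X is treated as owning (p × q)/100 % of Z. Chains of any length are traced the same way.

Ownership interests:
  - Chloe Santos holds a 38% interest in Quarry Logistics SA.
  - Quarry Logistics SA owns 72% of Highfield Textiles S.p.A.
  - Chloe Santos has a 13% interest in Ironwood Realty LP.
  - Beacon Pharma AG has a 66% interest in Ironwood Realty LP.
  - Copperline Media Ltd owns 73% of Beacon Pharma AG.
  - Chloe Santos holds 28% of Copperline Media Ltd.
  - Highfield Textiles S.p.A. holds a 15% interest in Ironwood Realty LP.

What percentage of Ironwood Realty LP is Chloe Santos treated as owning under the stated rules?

Chain via Copperline Media Ltd → Beacon Pharma AG (R2): 28% × 73% × 66% = 13.4904% of Ironwood Realty LP.
Chain via Quarry Logistics SA → Highfield Textiles S.p.A. (R2): 38% × 72% × 15% = 4.104% of Ironwood Realty LP.
Direct interest in Ironwood Realty LP: 13%.
Aggregating (R1): 13.4904% + 4.104% + 13% = 30.5944%.

30.5944%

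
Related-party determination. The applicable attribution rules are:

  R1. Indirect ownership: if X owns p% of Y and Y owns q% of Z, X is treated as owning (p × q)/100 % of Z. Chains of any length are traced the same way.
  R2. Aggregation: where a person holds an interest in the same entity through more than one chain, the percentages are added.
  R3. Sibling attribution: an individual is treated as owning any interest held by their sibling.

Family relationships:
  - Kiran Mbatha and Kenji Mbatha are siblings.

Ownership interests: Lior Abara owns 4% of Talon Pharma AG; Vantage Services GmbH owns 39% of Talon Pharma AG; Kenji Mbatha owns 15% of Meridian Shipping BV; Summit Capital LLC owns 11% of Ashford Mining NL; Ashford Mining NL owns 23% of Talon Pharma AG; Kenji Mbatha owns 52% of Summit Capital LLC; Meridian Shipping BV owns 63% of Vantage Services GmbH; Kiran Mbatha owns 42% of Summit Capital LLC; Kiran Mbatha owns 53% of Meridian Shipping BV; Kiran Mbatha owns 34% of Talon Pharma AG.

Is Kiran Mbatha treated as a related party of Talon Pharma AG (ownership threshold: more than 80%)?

No

By sibling attribution (R3), Kiran Mbatha is treated as also owning Kenji Mbatha's interest in Summit Capital LLC, giving 42% + 52% = 94%.
By sibling attribution (R3), Kiran Mbatha is treated as also owning Kenji Mbatha's interest in Meridian Shipping BV, giving 53% + 15% = 68%.
Chain via Summit Capital LLC → Ashford Mining NL (R1): 94% × 11% × 23% = 2.3782% of Talon Pharma AG.
Chain via Meridian Shipping BV → Vantage Services GmbH (R1): 68% × 63% × 39% = 16.7076% of Talon Pharma AG.
Direct interest in Talon Pharma AG: 34%.
Aggregating (R2): 2.3782% + 16.7076% + 34% = 53.0858%.
53.0858% does not exceed the 80% threshold, so Kiran is not a related party to Talon Pharma AG.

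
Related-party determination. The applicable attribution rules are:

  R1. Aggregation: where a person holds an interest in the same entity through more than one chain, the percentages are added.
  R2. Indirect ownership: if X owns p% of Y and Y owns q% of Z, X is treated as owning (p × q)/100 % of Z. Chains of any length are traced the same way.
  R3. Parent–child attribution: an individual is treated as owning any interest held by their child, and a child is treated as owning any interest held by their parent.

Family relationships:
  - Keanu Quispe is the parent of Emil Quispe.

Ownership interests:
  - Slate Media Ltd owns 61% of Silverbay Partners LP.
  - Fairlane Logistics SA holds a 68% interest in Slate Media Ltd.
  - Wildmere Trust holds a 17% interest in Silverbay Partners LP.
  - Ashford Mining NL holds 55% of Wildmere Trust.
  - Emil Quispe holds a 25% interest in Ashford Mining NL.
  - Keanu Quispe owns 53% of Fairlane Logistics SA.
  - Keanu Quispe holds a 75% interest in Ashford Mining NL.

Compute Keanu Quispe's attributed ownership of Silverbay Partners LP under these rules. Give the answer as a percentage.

31.3344%

By parent–child attribution (R3), Keanu Quispe is treated as also owning Emil Quispe's interest in Ashford Mining NL, giving 75% + 25% = 100%.
Chain via Ashford Mining NL → Wildmere Trust (R2): 100% × 55% × 17% = 9.35% of Silverbay Partners LP.
Chain via Fairlane Logistics SA → Slate Media Ltd (R2): 53% × 68% × 61% = 21.9844% of Silverbay Partners LP.
Aggregating (R1): 9.35% + 21.9844% = 31.3344%.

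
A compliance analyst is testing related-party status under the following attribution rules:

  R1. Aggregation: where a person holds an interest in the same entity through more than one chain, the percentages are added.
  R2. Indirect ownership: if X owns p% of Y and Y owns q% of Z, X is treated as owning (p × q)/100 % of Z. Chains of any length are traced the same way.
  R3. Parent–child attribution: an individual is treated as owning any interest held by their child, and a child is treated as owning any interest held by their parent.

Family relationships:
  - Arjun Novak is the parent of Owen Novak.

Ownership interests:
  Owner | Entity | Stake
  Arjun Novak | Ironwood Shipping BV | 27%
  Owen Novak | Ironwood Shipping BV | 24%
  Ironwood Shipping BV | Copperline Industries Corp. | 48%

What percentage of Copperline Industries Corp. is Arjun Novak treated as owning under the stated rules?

24.48%

By parent–child attribution (R3), Arjun Novak is treated as also owning Owen Novak's interest in Ironwood Shipping BV, giving 27% + 24% = 51%.
Chain via Ironwood Shipping BV (R2): 51% × 48% = 24.48% of Copperline Industries Corp.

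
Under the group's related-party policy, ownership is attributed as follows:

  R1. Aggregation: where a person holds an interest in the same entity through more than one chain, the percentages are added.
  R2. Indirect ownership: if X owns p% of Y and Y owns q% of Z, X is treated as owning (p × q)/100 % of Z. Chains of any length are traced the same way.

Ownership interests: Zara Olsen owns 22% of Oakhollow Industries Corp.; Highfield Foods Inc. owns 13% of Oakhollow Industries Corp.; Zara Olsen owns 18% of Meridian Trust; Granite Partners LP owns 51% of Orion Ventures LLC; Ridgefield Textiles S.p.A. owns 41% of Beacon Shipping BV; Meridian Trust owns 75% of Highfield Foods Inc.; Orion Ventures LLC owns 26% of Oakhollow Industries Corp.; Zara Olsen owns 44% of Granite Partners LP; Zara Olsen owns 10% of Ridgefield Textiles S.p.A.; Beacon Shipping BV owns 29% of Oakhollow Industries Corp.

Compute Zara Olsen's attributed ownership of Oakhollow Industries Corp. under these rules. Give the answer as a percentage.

30.7784%

Chain via Meridian Trust → Highfield Foods Inc. (R2): 18% × 75% × 13% = 1.755% of Oakhollow Industries Corp.
Chain via Granite Partners LP → Orion Ventures LLC (R2): 44% × 51% × 26% = 5.8344% of Oakhollow Industries Corp.
Chain via Ridgefield Textiles S.p.A. → Beacon Shipping BV (R2): 10% × 41% × 29% = 1.189% of Oakhollow Industries Corp.
Direct interest in Oakhollow Industries Corp: 22%.
Aggregating (R1): 1.755% + 5.8344% + 1.189% + 22% = 30.7784%.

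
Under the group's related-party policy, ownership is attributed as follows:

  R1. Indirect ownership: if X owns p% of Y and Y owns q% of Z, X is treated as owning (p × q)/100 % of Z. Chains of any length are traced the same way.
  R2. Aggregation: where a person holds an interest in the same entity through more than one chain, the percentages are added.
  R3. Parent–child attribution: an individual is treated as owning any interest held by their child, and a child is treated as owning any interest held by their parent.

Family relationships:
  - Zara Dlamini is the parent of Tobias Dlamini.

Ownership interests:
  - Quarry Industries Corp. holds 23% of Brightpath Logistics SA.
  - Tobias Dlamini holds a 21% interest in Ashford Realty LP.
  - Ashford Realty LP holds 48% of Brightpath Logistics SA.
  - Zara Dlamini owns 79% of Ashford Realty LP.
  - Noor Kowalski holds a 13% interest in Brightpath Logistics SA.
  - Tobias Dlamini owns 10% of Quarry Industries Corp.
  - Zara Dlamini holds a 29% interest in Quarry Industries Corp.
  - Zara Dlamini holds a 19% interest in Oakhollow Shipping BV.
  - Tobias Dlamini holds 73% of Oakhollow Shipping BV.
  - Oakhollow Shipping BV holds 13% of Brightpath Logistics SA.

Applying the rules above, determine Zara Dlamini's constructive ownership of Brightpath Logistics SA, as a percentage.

By parent–child attribution (R3), Zara Dlamini is treated as also owning Tobias Dlamini's interest in Ashford Realty LP, giving 79% + 21% = 100%.
By parent–child attribution (R3), Zara Dlamini is treated as also owning Tobias Dlamini's interest in Quarry Industries Corp, giving 29% + 10% = 39%.
By parent–child attribution (R3), Zara Dlamini is treated as also owning Tobias Dlamini's interest in Oakhollow Shipping BV, giving 19% + 73% = 92%.
Chain via Ashford Realty LP (R1): 100% × 48% = 48% of Brightpath Logistics SA.
Chain via Quarry Industries Corp. (R1): 39% × 23% = 8.97% of Brightpath Logistics SA.
Chain via Oakhollow Shipping BV (R1): 92% × 13% = 11.96% of Brightpath Logistics SA.
Aggregating (R2): 48% + 8.97% + 11.96% = 68.93%.

68.93%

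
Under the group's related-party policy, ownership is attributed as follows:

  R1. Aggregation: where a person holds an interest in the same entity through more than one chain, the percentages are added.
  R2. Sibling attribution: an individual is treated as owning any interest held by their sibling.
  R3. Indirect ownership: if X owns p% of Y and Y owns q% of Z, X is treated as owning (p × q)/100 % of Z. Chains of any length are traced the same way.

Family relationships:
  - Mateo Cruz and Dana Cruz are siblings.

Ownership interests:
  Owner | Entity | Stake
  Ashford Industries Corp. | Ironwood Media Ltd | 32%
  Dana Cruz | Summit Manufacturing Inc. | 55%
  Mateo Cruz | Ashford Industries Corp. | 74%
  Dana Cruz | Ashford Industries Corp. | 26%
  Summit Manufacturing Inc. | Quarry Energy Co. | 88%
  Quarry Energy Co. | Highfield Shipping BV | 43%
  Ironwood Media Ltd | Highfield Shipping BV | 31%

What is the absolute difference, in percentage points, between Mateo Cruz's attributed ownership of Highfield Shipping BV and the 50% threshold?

By sibling attribution (R2), Mateo Cruz is treated as also owning Dana Cruz's interest in Ashford Industries Corp, giving 74% + 26% = 100%.
By sibling attribution (R2), Mateo Cruz is treated as owning Dana Cruz's 55% interest in Summit Manufacturing Inc.
Chain via Ashford Industries Corp. → Ironwood Media Ltd (R3): 100% × 32% × 31% = 9.92% of Highfield Shipping BV.
Chain via Summit Manufacturing Inc. → Quarry Energy Co. (R3): 55% × 88% × 43% = 20.812% of Highfield Shipping BV.
Aggregating (R1): 9.92% + 20.812% = 30.732%.
30.732% falls short of the 50% threshold by 19.268 percentage points.

19.268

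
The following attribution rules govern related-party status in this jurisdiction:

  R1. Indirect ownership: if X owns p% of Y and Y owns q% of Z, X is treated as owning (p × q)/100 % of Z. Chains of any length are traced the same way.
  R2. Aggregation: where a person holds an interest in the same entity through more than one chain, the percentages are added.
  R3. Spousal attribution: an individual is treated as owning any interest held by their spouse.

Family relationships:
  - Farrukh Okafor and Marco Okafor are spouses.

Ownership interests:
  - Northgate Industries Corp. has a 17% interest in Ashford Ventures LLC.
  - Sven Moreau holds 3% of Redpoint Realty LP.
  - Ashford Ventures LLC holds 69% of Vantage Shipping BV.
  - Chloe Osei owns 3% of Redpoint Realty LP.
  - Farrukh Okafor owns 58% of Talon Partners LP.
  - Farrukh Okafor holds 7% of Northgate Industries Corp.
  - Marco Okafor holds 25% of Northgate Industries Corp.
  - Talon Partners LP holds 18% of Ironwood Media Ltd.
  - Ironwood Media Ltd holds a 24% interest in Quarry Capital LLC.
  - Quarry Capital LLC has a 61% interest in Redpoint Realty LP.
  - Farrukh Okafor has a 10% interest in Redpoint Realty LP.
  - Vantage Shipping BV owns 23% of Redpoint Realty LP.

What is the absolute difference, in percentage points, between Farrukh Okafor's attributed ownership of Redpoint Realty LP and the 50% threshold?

By spousal attribution (R3), Farrukh Okafor is treated as also owning Marco Okafor's interest in Northgate Industries Corp, giving 7% + 25% = 32%.
Chain via Talon Partners LP → Ironwood Media Ltd → Quarry Capital LLC (R1): 58% × 18% × 24% × 61% = 1.528416% of Redpoint Realty LP.
Chain via Northgate Industries Corp. → Ashford Ventures LLC → Vantage Shipping BV (R1): 32% × 17% × 69% × 23% = 0.863328% of Redpoint Realty LP.
Direct interest in Redpoint Realty LP: 10%.
Aggregating (R2): 1.528416% + 0.863328% + 10% = 12.391744%.
12.391744% falls short of the 50% threshold by 37.608256 percentage points.

37.608256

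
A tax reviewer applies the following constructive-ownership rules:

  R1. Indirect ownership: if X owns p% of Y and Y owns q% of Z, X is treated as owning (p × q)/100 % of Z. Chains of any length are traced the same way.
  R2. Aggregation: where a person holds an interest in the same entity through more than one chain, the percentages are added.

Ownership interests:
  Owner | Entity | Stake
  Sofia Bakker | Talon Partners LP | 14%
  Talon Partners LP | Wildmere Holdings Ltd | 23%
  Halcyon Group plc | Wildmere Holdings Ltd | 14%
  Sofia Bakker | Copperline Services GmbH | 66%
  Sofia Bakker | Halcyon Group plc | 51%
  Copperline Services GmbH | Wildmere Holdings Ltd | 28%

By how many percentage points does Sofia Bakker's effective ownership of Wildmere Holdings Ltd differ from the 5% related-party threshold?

Chain via Talon Partners LP (R1): 14% × 23% = 3.22% of Wildmere Holdings Ltd.
Chain via Halcyon Group plc (R1): 51% × 14% = 7.14% of Wildmere Holdings Ltd.
Chain via Copperline Services GmbH (R1): 66% × 28% = 18.48% of Wildmere Holdings Ltd.
Aggregating (R2): 3.22% + 7.14% + 18.48% = 28.84%.
28.84% exceeds the 5% threshold by 23.84 percentage points.

23.84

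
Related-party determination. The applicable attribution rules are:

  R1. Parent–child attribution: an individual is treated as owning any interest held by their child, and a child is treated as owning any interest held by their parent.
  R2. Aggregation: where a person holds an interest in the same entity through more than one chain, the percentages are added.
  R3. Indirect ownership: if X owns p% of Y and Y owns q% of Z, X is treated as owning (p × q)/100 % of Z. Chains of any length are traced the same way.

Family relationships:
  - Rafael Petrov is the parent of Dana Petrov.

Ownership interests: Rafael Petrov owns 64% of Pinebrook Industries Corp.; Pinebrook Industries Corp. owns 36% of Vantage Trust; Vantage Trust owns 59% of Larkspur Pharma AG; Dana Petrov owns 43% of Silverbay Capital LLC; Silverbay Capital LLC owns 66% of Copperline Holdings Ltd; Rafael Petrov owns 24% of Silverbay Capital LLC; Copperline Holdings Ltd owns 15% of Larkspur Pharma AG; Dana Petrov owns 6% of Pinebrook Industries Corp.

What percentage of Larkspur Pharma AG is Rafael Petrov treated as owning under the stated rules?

21.501%

By parent–child attribution (R1), Rafael Petrov is treated as also owning Dana Petrov's interest in Silverbay Capital LLC, giving 24% + 43% = 67%.
By parent–child attribution (R1), Rafael Petrov is treated as also owning Dana Petrov's interest in Pinebrook Industries Corp, giving 64% + 6% = 70%.
Chain via Silverbay Capital LLC → Copperline Holdings Ltd (R3): 67% × 66% × 15% = 6.633% of Larkspur Pharma AG.
Chain via Pinebrook Industries Corp. → Vantage Trust (R3): 70% × 36% × 59% = 14.868% of Larkspur Pharma AG.
Aggregating (R2): 6.633% + 14.868% = 21.501%.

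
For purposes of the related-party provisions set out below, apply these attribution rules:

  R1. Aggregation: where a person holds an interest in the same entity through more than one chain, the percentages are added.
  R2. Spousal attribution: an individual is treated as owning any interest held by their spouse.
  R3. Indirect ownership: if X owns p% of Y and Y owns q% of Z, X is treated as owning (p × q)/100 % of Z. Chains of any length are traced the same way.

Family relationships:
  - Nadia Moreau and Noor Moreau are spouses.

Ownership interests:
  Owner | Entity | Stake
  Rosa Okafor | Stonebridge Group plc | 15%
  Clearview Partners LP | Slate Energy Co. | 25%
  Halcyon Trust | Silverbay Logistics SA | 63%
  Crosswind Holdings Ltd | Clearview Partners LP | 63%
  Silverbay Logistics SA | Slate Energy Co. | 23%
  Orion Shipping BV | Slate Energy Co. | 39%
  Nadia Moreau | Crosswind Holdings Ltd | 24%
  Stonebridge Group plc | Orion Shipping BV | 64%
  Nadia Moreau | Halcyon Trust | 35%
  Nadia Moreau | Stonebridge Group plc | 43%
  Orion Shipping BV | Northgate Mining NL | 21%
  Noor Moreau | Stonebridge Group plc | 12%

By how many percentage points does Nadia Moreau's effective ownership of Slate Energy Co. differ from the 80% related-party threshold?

57.4205

By spousal attribution (R2), Nadia Moreau is treated as also owning Noor Moreau's interest in Stonebridge Group plc, giving 43% + 12% = 55%.
Chain via Halcyon Trust → Silverbay Logistics SA (R3): 35% × 63% × 23% = 5.0715% of Slate Energy Co.
Chain via Stonebridge Group plc → Orion Shipping BV (R3): 55% × 64% × 39% = 13.728% of Slate Energy Co.
Chain via Crosswind Holdings Ltd → Clearview Partners LP (R3): 24% × 63% × 25% = 3.78% of Slate Energy Co.
Aggregating (R1): 5.0715% + 13.728% + 3.78% = 22.5795%.
22.5795% falls short of the 80% threshold by 57.4205 percentage points.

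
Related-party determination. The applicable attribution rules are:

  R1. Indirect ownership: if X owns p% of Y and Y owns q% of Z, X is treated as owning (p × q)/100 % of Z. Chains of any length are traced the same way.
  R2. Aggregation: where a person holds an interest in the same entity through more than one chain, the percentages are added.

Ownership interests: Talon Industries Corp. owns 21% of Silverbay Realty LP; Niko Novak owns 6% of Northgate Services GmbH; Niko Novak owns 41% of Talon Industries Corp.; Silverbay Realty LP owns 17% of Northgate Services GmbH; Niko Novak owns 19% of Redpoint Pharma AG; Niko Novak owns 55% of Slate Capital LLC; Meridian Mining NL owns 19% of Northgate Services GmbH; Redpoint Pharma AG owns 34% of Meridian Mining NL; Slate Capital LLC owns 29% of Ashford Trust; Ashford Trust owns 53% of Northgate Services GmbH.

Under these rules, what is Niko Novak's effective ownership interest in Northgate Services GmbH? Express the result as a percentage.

Chain via Redpoint Pharma AG → Meridian Mining NL (R1): 19% × 34% × 19% = 1.2274% of Northgate Services GmbH.
Chain via Talon Industries Corp. → Silverbay Realty LP (R1): 41% × 21% × 17% = 1.4637% of Northgate Services GmbH.
Chain via Slate Capital LLC → Ashford Trust (R1): 55% × 29% × 53% = 8.4535% of Northgate Services GmbH.
Direct interest in Northgate Services GmbH: 6%.
Aggregating (R2): 1.2274% + 1.4637% + 8.4535% + 6% = 17.1446%.

17.1446%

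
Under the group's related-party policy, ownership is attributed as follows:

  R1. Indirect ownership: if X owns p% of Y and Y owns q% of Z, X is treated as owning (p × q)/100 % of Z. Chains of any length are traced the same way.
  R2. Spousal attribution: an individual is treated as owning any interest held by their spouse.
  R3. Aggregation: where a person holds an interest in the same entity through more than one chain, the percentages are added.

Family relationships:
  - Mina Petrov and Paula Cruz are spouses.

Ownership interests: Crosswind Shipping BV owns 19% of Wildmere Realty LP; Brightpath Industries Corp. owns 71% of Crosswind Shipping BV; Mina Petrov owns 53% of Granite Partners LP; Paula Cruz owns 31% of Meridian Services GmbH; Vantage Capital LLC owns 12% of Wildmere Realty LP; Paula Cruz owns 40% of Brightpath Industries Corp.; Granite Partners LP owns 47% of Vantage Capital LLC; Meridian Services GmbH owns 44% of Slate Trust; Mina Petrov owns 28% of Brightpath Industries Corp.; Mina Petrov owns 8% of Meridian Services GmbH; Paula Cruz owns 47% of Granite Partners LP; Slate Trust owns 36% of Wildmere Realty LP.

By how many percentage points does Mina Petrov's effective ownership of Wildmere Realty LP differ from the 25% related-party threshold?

4.0092

By spousal attribution (R2), Mina Petrov is treated as also owning Paula Cruz's interest in Meridian Services GmbH, giving 8% + 31% = 39%.
By spousal attribution (R2), Mina Petrov is treated as also owning Paula Cruz's interest in Granite Partners LP, giving 53% + 47% = 100%.
By spousal attribution (R2), Mina Petrov is treated as also owning Paula Cruz's interest in Brightpath Industries Corp, giving 28% + 40% = 68%.
Chain via Meridian Services GmbH → Slate Trust (R1): 39% × 44% × 36% = 6.1776% of Wildmere Realty LP.
Chain via Granite Partners LP → Vantage Capital LLC (R1): 100% × 47% × 12% = 5.64% of Wildmere Realty LP.
Chain via Brightpath Industries Corp. → Crosswind Shipping BV (R1): 68% × 71% × 19% = 9.1732% of Wildmere Realty LP.
Aggregating (R3): 6.1776% + 5.64% + 9.1732% = 20.9908%.
20.9908% falls short of the 25% threshold by 4.0092 percentage points.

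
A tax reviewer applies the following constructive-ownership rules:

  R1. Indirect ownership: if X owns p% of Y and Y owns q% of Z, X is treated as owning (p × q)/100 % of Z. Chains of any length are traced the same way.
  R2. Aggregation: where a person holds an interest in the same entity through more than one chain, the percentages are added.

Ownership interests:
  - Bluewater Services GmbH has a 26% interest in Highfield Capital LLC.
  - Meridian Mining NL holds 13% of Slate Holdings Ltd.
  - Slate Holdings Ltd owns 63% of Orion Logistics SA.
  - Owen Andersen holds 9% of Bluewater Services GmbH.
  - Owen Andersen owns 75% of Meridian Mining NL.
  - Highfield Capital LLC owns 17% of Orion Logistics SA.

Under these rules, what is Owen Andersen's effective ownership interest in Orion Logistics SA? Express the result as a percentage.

Chain via Bluewater Services GmbH → Highfield Capital LLC (R1): 9% × 26% × 17% = 0.3978% of Orion Logistics SA.
Chain via Meridian Mining NL → Slate Holdings Ltd (R1): 75% × 13% × 63% = 6.1425% of Orion Logistics SA.
Aggregating (R2): 0.3978% + 6.1425% = 6.5403%.

6.5403%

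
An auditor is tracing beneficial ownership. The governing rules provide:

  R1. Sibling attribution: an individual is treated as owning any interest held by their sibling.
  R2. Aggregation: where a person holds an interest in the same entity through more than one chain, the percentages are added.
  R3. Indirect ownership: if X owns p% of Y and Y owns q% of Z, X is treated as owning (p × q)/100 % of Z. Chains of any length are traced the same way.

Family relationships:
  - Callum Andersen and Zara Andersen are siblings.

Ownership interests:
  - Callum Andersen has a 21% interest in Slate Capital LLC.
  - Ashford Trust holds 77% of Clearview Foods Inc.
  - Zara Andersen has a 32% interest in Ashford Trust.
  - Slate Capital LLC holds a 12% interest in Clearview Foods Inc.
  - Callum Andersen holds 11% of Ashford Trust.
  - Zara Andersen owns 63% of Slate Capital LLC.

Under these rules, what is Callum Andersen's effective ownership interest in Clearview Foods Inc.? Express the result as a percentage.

By sibling attribution (R1), Callum Andersen is treated as also owning Zara Andersen's interest in Slate Capital LLC, giving 21% + 63% = 84%.
By sibling attribution (R1), Callum Andersen is treated as also owning Zara Andersen's interest in Ashford Trust, giving 11% + 32% = 43%.
Chain via Slate Capital LLC (R3): 84% × 12% = 10.08% of Clearview Foods Inc.
Chain via Ashford Trust (R3): 43% × 77% = 33.11% of Clearview Foods Inc.
Aggregating (R2): 10.08% + 33.11% = 43.19%.

43.19%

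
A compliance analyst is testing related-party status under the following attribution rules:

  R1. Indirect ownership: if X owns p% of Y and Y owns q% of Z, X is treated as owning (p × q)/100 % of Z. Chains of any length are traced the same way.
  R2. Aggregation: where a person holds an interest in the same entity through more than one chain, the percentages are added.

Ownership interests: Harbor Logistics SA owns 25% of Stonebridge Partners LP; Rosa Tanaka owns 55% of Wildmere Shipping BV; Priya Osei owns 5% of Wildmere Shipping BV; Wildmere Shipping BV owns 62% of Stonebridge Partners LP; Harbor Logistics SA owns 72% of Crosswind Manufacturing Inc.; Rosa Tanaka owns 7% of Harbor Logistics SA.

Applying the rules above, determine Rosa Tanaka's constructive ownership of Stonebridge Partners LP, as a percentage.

35.85%

Chain via Harbor Logistics SA (R1): 7% × 25% = 1.75% of Stonebridge Partners LP.
Chain via Wildmere Shipping BV (R1): 55% × 62% = 34.1% of Stonebridge Partners LP.
Aggregating (R2): 1.75% + 34.1% = 35.85%.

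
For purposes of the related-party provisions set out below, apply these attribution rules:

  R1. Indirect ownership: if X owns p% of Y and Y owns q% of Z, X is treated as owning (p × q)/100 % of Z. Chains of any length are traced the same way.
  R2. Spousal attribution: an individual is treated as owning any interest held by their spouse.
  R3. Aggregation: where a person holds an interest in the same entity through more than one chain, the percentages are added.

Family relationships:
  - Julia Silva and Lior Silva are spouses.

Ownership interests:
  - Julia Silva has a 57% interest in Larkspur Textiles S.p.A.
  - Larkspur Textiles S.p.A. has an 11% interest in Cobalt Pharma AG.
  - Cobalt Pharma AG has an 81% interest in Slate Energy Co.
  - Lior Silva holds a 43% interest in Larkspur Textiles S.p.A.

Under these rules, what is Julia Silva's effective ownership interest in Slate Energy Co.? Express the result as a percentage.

8.91%

By spousal attribution (R2), Julia Silva is treated as also owning Lior Silva's interest in Larkspur Textiles S.p.A, giving 57% + 43% = 100%.
Chain via Larkspur Textiles S.p.A. → Cobalt Pharma AG (R1): 100% × 11% × 81% = 8.91% of Slate Energy Co.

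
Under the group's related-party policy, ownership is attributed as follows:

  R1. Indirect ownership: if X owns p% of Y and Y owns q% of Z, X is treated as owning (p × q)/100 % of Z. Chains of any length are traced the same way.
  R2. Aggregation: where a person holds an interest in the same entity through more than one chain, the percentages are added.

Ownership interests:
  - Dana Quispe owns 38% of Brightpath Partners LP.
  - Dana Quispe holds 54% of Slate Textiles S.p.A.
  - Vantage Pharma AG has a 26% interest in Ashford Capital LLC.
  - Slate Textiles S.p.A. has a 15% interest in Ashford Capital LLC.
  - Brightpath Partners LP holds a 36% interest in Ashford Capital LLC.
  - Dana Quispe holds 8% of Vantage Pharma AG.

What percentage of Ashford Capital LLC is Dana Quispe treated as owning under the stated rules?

23.86%

Chain via Vantage Pharma AG (R1): 8% × 26% = 2.08% of Ashford Capital LLC.
Chain via Slate Textiles S.p.A. (R1): 54% × 15% = 8.1% of Ashford Capital LLC.
Chain via Brightpath Partners LP (R1): 38% × 36% = 13.68% of Ashford Capital LLC.
Aggregating (R2): 2.08% + 8.1% + 13.68% = 23.86%.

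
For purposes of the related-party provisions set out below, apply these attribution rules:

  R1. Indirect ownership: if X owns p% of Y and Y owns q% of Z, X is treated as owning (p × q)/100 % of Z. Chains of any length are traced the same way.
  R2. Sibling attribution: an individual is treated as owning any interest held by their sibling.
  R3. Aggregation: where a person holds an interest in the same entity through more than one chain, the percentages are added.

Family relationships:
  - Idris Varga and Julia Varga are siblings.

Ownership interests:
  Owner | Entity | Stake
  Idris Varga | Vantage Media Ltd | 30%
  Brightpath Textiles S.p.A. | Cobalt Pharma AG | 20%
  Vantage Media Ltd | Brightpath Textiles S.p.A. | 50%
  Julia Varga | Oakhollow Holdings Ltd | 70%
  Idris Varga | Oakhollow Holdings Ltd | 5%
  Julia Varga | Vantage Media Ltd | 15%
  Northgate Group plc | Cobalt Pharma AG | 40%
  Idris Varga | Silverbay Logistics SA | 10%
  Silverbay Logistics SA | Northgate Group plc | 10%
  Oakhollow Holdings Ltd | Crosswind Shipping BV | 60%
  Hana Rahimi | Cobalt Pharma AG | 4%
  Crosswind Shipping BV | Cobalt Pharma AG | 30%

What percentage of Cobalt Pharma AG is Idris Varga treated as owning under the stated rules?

By sibling attribution (R2), Idris Varga is treated as also owning Julia Varga's interest in Vantage Media Ltd, giving 30% + 15% = 45%.
By sibling attribution (R2), Idris Varga is treated as also owning Julia Varga's interest in Oakhollow Holdings Ltd, giving 5% + 70% = 75%.
Chain via Vantage Media Ltd → Brightpath Textiles S.p.A. (R1): 45% × 50% × 20% = 4.5% of Cobalt Pharma AG.
Chain via Silverbay Logistics SA → Northgate Group plc (R1): 10% × 10% × 40% = 0.4% of Cobalt Pharma AG.
Chain via Oakhollow Holdings Ltd → Crosswind Shipping BV (R1): 75% × 60% × 30% = 13.5% of Cobalt Pharma AG.
Aggregating (R3): 4.5% + 0.4% + 13.5% = 18.4%.

18.4%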